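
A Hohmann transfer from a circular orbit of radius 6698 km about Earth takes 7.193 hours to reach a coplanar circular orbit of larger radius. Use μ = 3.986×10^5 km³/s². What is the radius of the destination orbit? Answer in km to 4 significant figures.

r₂ = 53360 km

Transfer time t = 7.193 hours = 25894.8 s, and t = π√(a_t³/μ).
So a_t = (μ t²/π²)^(1/3) = (3.986×10^5 × (25894.8)² / π²)^(1/3) = 30030 km.
Since a_t = (r₁ + r₂)/2, r₂ = 2a_t − r₁ = 2×30030 − 6698 = 53362 km.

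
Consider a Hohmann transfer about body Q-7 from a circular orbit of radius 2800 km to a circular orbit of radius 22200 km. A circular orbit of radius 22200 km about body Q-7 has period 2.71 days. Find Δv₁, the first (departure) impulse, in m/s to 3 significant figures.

Δv₁ = 558 m/s

From Kepler's third law T² = 4π²r³/μ at r = 22200 km, T = 2.71 days = 2.71 × 86400 s = 2.34144×10^5 s: μ = 4π²r³/T² = 7878.66 km³/s².
Transfer-ellipse semi-major axis a_t = (r₁ + r₂)/2 = (2800 + 22200)/2 = 12500 km.
Circular speed at r = 2800 km: v_c = √(μ/r) = 1.677 km/s.
Transfer-orbit speed at the same r (vis-viva, a = a_t): v_t = √[μ(2/r − 1/a_t)] = 2.235 km/s.
Δv₁ = |v_t − v_c| = |2.235 − 1.677| = 0.5580 km/s.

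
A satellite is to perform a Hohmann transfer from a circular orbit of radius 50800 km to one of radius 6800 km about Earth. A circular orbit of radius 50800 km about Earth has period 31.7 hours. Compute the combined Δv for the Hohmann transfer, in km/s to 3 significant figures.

Δv = 3.95 km/s

From Kepler's third law T² = 4π²r³/μ at r = 50800 km, T = 31.7 hours = 31.7 × 3600 s = 1.1412×10^5 s: μ = 4π²r³/T² = 3.97400×10^5 km³/s².
The Hohmann ellipse has a_t = (r₁ + r₂)/2 = 28800 km.
At r₁ the circular-orbit speed is v₁ = √(μ/r₁) = 2.797 km/s.
Transfer-orbit speed at r₁ (v² = μ(2/r − 1/a)): v_a = √[μ(2/r₁ − 1/a_t)] = 1.359 km/s.
First burn Δv₁ = |v_a − v₁| = 1.438 km/s.
At r₂, v₂ = √(μ/r₂) = 7.6447 km/s.
Transfer-orbit speed at r₂: v_p = √[μ(2/r₂ − 1/a_t)] = 10.153 km/s.
Second burn Δv₂ = |v₂ − v_p| = 2.508 km/s.
Δv = Δv₁ + Δv₂ = 1.438 + 2.508 = 3.946 km/s.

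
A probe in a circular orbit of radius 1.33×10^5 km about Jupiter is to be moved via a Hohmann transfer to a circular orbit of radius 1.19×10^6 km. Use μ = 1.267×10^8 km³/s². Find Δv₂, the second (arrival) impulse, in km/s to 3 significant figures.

Semi-major axis of the transfer orbit: a_t = (1.330×10^5 + 1.190×10^6)/2 = 6.615×10^5 km.
On the circular orbit at r = 1.190×10^6 km, v_c = √(μ/r) = 10.3185 km/s.
Transfer-orbit speed at the same r (vis-viva, a = a_t): v_t = √[μ(2/r − 1/a_t)] = 4.62675 km/s.
Δv₂ = |v_t − v_c| = |4.62675 − 10.3185| = 5.692 km/s.

Δv₂ = 5.69 km/s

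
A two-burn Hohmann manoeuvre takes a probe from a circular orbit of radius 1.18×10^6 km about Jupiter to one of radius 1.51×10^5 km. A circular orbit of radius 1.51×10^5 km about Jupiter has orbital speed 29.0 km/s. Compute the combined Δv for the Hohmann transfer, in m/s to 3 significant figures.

Δv = 15000 m/s

From the circular-orbit relation v² = μ/r at r = 1.51×10^5 km: μ = v²r = (29.0)² × 1.51×10^5 = 1.26991×10^8 km³/s².
The Hohmann ellipse has a_t = (r₁ + r₂)/2 = 6.655×10^5 km.
Circular speed at r₁: v₁ = √(μ/r₁) = √(1.26991×10^8/1.180×10^6) = 10.3740 km/s.
On the transfer ellipse at r₁, vis-viva equation gives v_a = √[μ(2/r₁ − 1/a_t)] = 4.94151 km/s.
First burn Δv₁ = |v_a − v₁| = 5.432 km/s.
At r₂, v₂ = √(μ/r₂) = 29.000 km/s.
Transfer-orbit speed at r₂: v_p = √[μ(2/r₂ − 1/a_t)] = 38.616 km/s.
Second burn Δv₂ = |v₂ − v_p| = 9.616 km/s.
Δv = Δv₁ + Δv₂ = 5.432 + 9.616 = 15.05 km/s.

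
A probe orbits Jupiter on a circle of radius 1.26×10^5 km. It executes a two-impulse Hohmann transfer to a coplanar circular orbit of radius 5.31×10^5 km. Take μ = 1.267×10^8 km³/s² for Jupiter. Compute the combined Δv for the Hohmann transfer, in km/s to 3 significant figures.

The Hohmann ellipse has a_t = (r₁ + r₂)/2 = 3.285×10^5 km.
Circular speed at r₁: v₁ = √(μ/r₁) = √(1.267×10^8/1.260×10^5) = 31.710 km/s.
Transfer-orbit speed at r₁ (vis-viva): v_p = √[μ(2/r₁ − 1/a_t)] = 40.316 km/s.
First burn Δv₁ = |v_p − v₁| = 8.606 km/s.
Circular speed at r₂: v₂ = √(μ/r₂) = 15.447 km/s.
Transfer-orbit speed at r₂: v_a = √[μ(2/r₂ − 1/a_t)] = 9.5666 km/s.
Second burn Δv₂ = |v₂ − v_a| = 5.880 km/s.
Total Δv = Δv₁ + Δv₂ = 14.49 km/s.

Δv = 14.5 km/s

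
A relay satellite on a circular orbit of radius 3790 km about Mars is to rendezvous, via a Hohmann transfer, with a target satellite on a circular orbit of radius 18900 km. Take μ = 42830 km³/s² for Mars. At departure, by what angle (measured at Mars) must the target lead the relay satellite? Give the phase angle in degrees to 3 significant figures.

Semi-major axis of the transfer orbit: a_t = (3790 + 18900)/2 = 11345 km.
The half-period of the transfer ellipse is t = π√(a_t³/μ) = 18340 s.
Target angular speed ω₂ = √(μ/r₂³) = 7.965×10^-5 rad/s.
Angle swept by the target during transfer: ω₂·t = 1.461 rad = 83.71°.
The relay satellite traverses 180° on the transfer ellipse, so the target must lead by 180° − 83.71° = 96.3°.

φ = 96.3°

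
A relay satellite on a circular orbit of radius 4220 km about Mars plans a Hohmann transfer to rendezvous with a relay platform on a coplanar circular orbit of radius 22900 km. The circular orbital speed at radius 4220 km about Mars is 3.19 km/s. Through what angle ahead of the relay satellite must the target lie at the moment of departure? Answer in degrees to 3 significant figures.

From the circular-orbit relation v² = μ/r at r = 4220 km: μ = v²r = (3.19)² × 4220 = 42943.1 km³/s².
Semi-major axis of the transfer orbit: a_t = (4220 + 22900)/2 = 13560 km.
Transfer time t = π√(a_t³/μ) = 23938 s.
Target angular speed ω₂ = √(μ/r₂³) = 5.9799×10^-5 rad/s.
Angle swept by the target during transfer: ω₂·t = 1.4315 rad = 82.02°.
Arrival is 180° from departure on the ellipse, so φ = 180° − 82.02° = 98.0°.

φ = 98.0°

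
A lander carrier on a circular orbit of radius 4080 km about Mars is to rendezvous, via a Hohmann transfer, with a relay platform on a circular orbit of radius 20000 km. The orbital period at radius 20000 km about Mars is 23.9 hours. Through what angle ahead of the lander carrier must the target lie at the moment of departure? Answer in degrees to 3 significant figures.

φ = 95.9°

From Kepler's third law T² = 4π²r³/μ at r = 20000 km, T = 23.9 hours = 23.9 × 3600 s = 86040 s: μ = 4π²r³/T² = 42662.8 km³/s².
The Hohmann ellipse has a_t = (r₁ + r₂)/2 = 12040 km.
The half-period of the transfer ellipse is t = π√(a_t³/μ) = 20094 s.
The target's mean motion on its circular orbit is ω₂ = √(μ/r₂³) = 7.3026×10^-5 rad/s.
Angle swept by the target during transfer: ω₂·t = 1.4674 rad = 84.08°.
Arrival is 180° from departure on the ellipse, so φ = 180° − 84.08° = 95.9°.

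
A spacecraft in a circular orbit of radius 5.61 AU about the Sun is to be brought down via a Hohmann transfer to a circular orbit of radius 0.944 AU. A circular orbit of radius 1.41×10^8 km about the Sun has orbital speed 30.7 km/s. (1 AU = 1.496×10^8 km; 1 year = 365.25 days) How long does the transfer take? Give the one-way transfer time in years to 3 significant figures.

From the circular-orbit relation v² = μ/r at r = 1.41×10^8 km: μ = v²r = (30.7)² × 1.41×10^8 = 1.32891×10^11 km³/s².
In km: r₁ = 5.61 × 1.496×10^8 = 8.39256×10^8 km; r₂ = 0.944 × 1.496×10^8 = 1.412224×10^8 km.
The Hohmann ellipse has a_t = (r₁ + r₂)/2 = 4.902392×10^8 km.
Transfer time t = π√(a_t³/μ) = π√((4.902392×10^8)³ / 1.32891×10^11) = 9.354×10^7 s.
Converting: 9.354×10^7 s ÷ 3.15576×10^7 s/year (365.25 × 86400) = 2.96 years.

t = 2.96 years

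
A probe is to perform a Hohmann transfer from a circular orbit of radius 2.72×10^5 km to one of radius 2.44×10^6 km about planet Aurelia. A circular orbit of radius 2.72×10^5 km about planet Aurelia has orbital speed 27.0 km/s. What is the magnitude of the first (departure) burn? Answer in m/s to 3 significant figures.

Δv₁ = 9220 m/s

From the circular-orbit relation v² = μ/r at r = 2.72×10^5 km: μ = v²r = (27.0)² × 2.72×10^5 = 1.98288×10^8 km³/s².
Semi-major axis of the transfer orbit: a_t = (2.720×10^5 + 2.440×10^6)/2 = 1.356×10^6 km.
On the circular orbit at r = 2.720×10^5 km, v_c = √(μ/r) = 27.000 km/s.
Transfer-orbit speed at the same r (vis-viva, a = a_t): v_t = √[μ(2/r − 1/a_t)] = 36.218 km/s.
Δv₁ = |v_t − v_c| = |36.218 − 27.000| = 9.218 km/s.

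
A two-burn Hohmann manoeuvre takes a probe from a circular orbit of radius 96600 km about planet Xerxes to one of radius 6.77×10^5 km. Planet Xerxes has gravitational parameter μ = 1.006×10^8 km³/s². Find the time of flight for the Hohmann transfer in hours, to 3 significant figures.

t = 20.9 hours

The Hohmann ellipse has a_t = (r₁ + r₂)/2 = 3.868×10^5 km.
Transfer time t = π√(a_t³/μ) = π√((3.868×10^5)³ / 1.006×10^8) = 75350 s.
Converting: 75350 s ÷ 3600 s/hour = 20.9 hours.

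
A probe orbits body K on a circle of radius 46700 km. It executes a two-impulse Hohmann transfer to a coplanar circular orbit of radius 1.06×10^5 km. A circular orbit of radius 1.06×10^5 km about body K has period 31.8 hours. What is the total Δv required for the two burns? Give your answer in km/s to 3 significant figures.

From Kepler's third law T² = 4π²r³/μ at r = 1.06×10^5 km, T = 31.8 hours = 31.8 × 3600 s = 1.1448×10^5 s: μ = 4π²r³/T² = 3.58772×10^6 km³/s².
Transfer-ellipse semi-major axis a_t = (r₁ + r₂)/2 = (46700 + 1.060×10^5)/2 = 76350 km.
At r₁ the circular-orbit speed is v₁ = √(μ/r₁) = 8.76497 km/s.
Transfer-orbit speed at r₁ (v² = μ(2/r − 1/a)): v_p = √[μ(2/r₁ − 1/a_t)] = 10.3276 km/s.
First burn Δv₁ = |v_p − v₁| = 1.5626 km/s.
At r₂, v₂ = √(μ/r₂) = 5.8178 km/s.
Transfer-orbit speed at r₂: v_a = √[μ(2/r₂ − 1/a_t)] = 4.5500 km/s.
Second burn Δv₂ = |v₂ − v_a| = 1.2678 km/s.
Δv = Δv₁ + Δv₂ = 1.5626 + 1.2678 = 2.830 km/s.

Δv = 2.83 km/s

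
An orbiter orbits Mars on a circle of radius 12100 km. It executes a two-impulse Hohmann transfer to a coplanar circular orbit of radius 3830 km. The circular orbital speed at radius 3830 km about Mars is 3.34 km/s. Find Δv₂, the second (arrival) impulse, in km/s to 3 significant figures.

Δv₂ = 0.777 km/s

From the circular-orbit relation v² = μ/r at r = 3830 km: μ = v²r = (3.34)² × 3830 = 42725.9 km³/s².
Semi-major axis of the transfer orbit: a_t = (12100 + 3830)/2 = 7965 km.
Circular speed at r = 3830 km: v_c = √(μ/r) = 3.3400 km/s.
Transfer-orbit speed at the same r (vis-viva, a = a_t): v_t = √[μ(2/r − 1/a_t)] = 4.1167 km/s.
Δv₂ = |v_t − v_c| = |4.1167 − 3.3400| = 0.7767 km/s.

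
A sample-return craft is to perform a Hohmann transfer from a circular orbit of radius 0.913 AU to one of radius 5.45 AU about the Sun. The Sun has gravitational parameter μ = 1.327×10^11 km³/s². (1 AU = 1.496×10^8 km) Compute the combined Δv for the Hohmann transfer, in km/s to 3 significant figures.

Δv = 15.5 km/s

In km: r₁ = 0.913 × 1.496×10^8 = 1.365848×10^8 km; r₂ = 5.45 × 1.496×10^8 = 8.1532×10^8 km.
Semi-major axis of the transfer orbit: a_t = (1.365848×10^8 + 8.1532×10^8)/2 = 4.759524×10^8 km.
Circular speed at r₁: v₁ = √(μ/r₁) = √(1.327×10^11/1.365848×10^8) = 31.170 km/s.
On the transfer ellipse at r₁, vis-viva equation gives v_p = √[μ(2/r₁ − 1/a_t)] = 40.796 km/s.
First burn Δv₁ = |v_p − v₁| = 9.626 km/s.
At r₂, v₂ = √(μ/r₂) = 12.7577 km/s.
Transfer-orbit speed at r₂: v_a = √[μ(2/r₂ − 1/a_t)] = 6.83425 km/s.
Second burn Δv₂ = |v₂ − v_a| = 5.923 km/s.
Total Δv = Δv₁ + Δv₂ = 15.55 km/s.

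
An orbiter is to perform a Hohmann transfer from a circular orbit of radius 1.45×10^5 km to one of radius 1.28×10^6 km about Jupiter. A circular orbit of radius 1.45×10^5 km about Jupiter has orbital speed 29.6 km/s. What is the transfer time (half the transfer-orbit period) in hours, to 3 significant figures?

From the circular-orbit relation v² = μ/r at r = 1.45×10^5 km: μ = v²r = (29.6)² × 1.45×10^5 = 1.27043×10^8 km³/s².
Semi-major axis of the transfer orbit: a_t = (1.450×10^5 + 1.280×10^6)/2 = 7.125×10^5 km.
Transfer time t = π√(a_t³/μ) = π√((7.125×10^5)³ / 1.27043×10^8) = 1.676×10^5 s.
Converting: 1.676×10^5 s ÷ 3600 s/hour = 46.6 hours.

t = 46.6 hours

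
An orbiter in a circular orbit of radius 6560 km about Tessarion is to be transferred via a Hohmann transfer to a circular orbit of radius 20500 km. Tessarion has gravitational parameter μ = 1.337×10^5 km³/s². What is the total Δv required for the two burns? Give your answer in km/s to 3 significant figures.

Δv = 1.82 km/s

Transfer-ellipse semi-major axis a_t = (r₁ + r₂)/2 = (6560 + 20500)/2 = 13530 km.
Circular speed at r₁: v₁ = √(μ/r₁) = √(1.337×10^5/6560) = 4.515 km/s.
Transfer-orbit speed at r₁ (vis-viva equation): v_p = √[μ(2/r₁ − 1/a_t)] = 5.557 km/s.
First burn Δv₁ = |v_p − v₁| = 1.042 km/s.
At r₂, v₂ = √(μ/r₂) = 2.5538 km/s.
Transfer-orbit speed at r₂: v_a = √[μ(2/r₂ − 1/a_t)] = 1.7782 km/s.
Second burn Δv₂ = |v₂ − v_a| = 0.7756 km/s.
Total Δv = Δv₁ + Δv₂ = 1.818 km/s.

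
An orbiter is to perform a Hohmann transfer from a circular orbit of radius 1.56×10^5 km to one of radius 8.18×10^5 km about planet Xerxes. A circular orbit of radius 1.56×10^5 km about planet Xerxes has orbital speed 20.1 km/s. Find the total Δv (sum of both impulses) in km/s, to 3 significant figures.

Δv = 9.76 km/s

From the circular-orbit relation v² = μ/r at r = 1.56×10^5 km: μ = v²r = (20.1)² × 1.56×10^5 = 6.30256×10^7 km³/s².
Semi-major axis of the transfer orbit: a_t = (1.560×10^5 + 8.180×10^5)/2 = 4.870×10^5 km.
At r₁ the circular-orbit speed is v₁ = √(μ/r₁) = 20.10 km/s.
On the transfer ellipse at r₁, v² = μ(2/r − 1/a) gives v_p = √[μ(2/r₁ − 1/a_t)] = 26.05 km/s.
First burn Δv₁ = |v_p − v₁| = 5.950 km/s.
Circular speed at r₂: v₂ = √(μ/r₂) = 8.778 km/s.
Transfer-orbit speed at r₂: v_a = √[μ(2/r₂ − 1/a_t)] = 4.968 km/s.
Second burn Δv₂ = |v₂ − v_a| = 3.810 km/s.
Total Δv = Δv₁ + Δv₂ = 9.760 km/s.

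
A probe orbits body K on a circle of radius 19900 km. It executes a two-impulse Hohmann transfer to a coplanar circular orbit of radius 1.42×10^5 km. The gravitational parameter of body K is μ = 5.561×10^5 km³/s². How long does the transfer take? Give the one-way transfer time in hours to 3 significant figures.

Semi-major axis of the transfer orbit: a_t = (19900 + 1.420×10^5)/2 = 80950 km.
By Kepler's third law the transfer-orbit period is T = 2π√(a_t³/μ), so t = T/2 = 97030 s.
Converting: 97030 s ÷ 3600 s/hour = 27.0 hours.

t = 27.0 hours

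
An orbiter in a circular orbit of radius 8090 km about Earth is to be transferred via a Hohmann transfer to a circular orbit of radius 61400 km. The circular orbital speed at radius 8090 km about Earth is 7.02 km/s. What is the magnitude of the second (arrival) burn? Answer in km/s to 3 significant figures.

From the circular-orbit relation v² = μ/r at r = 8090 km: μ = v²r = (7.02)² × 8090 = 3.98678×10^5 km³/s².
The Hohmann ellipse has a_t = (r₁ + r₂)/2 = 34745 km.
On the circular orbit at r = 61400 km, v_c = √(μ/r) = 2.5482 km/s.
Transfer-orbit speed at the same r (vis-viva, a = a_t): v_t = √[μ(2/r − 1/a_t)] = 1.2296 km/s.
Δv₂ = |v_t − v_c| = |1.2296 − 2.5482| = 1.319 km/s.

Δv₂ = 1.32 km/s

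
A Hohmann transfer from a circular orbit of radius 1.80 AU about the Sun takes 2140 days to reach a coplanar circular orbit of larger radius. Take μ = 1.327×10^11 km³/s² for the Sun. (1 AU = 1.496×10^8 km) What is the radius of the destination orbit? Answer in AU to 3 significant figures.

In km: r₁ = 1.80 × 1.496×10^8 = 2.6928×10^8 km.
Transfer time t = 2140 days = 1.84896×10^8 s, and t = π√(a_t³/μ).
So a_t = (μ t²/π²)^(1/3) = (1.327×10^11 × (1.84896×10^8)² / π²)^(1/3) = 7.7175×10^8 km.
Since a_t = (r₁ + r₂)/2, r₂ = 2a_t − r₁ = 2×7.7175×10^8 − 2.6928×10^8 = 1.27422×10^9 km.
In AU: r₂ = 1.27422×10^9 / 1.496×10^8 = 8.52 AU.

r₂ = 8.52 AU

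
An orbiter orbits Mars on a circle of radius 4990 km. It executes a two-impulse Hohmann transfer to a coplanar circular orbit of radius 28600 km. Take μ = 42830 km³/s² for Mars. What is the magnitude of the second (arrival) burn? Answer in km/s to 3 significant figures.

Δv₂ = 0.557 km/s

Semi-major axis of the transfer orbit: a_t = (4990 + 28600)/2 = 16795 km.
Circular speed at r = 28600 km: v_c = √(μ/r) = 1.2237 km/s.
Vis-viva on the transfer ellipse at r = 28600 km gives v_t = √[μ(2/r − 1/a_t)] = 0.66704 km/s.
Δv₂ = |v_t − v_c| = |0.66704 − 1.2237| = 0.5567 km/s.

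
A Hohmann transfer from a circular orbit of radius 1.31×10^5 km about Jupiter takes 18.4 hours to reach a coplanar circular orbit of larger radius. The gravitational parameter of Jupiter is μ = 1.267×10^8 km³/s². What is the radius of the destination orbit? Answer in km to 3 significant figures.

Transfer time t = 18.4 hours = 66240 s, and t = π√(a_t³/μ).
So a_t = (μ t²/π²)^(1/3) = (1.267×10^8 × (66240)² / π²)^(1/3) = 3.8333×10^5 km.
Since a_t = (r₁ + r₂)/2, r₂ = 2a_t − r₁ = 2×3.8333×10^5 − 1.310×10^5 = 6.3566×10^5 km.

r₂ = 6.36×10^5 km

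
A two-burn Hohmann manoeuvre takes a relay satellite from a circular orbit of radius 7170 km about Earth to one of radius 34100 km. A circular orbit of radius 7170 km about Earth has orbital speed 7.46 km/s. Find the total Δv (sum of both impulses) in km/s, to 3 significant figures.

From the circular-orbit relation v² = μ/r at r = 7170 km: μ = v²r = (7.46)² × 7170 = 3.99022×10^5 km³/s².
Transfer-ellipse semi-major axis a_t = (r₁ + r₂)/2 = (7170 + 34100)/2 = 20635 km.
At r₁ the circular-orbit speed is v₁ = √(μ/r₁) = 7.460 km/s.
Transfer-orbit speed at r₁ (v² = μ(2/r − 1/a)): v_p = √[μ(2/r₁ − 1/a_t)] = 9.590 km/s.
First burn Δv₁ = |v_p − v₁| = 2.130 km/s.
At r₂, v₂ = √(μ/r₂) = 3.4207 km/s.
Transfer-orbit speed at r₂: v_a = √[μ(2/r₂ − 1/a_t)] = 2.0164 km/s.
Second burn Δv₂ = |v₂ − v_a| = 1.404 km/s.
Δv = Δv₁ + Δv₂ = 2.130 + 1.404 = 3.534 km/s.

Δv = 3.53 km/s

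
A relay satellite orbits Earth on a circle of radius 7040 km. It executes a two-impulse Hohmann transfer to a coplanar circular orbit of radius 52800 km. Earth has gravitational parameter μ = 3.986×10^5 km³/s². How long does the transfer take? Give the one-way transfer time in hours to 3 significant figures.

Semi-major axis of the transfer orbit: a_t = (7040 + 52800)/2 = 29920 km.
Transfer time t = π√(a_t³/μ) = π√((29920)³ / 3.986×10^5) = 25750 s.
Converting: 25750 s ÷ 3600 s/hour = 7.15 hours.

t = 7.15 hours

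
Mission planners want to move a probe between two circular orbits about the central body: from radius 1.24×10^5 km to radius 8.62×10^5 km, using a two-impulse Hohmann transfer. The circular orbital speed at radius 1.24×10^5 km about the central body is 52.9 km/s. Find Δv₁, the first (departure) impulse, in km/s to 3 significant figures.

From the circular-orbit relation v² = μ/r at r = 1.24×10^5 km: μ = v²r = (52.9)² × 1.24×10^5 = 3.47003×10^8 km³/s².
Transfer-ellipse semi-major axis a_t = (r₁ + r₂)/2 = (1.240×10^5 + 8.620×10^5)/2 = 4.930×10^5 km.
Circular speed at r = 1.240×10^5 km: v_c = √(μ/r) = 52.90 km/s.
Vis-viva on the transfer ellipse at r = 1.240×10^5 km gives v_t = √[μ(2/r − 1/a_t)] = 69.95 km/s.
Δv₁ = |v_t − v_c| = |69.95 − 52.90| = 17.05 km/s.

Δv₁ = 17.0 km/s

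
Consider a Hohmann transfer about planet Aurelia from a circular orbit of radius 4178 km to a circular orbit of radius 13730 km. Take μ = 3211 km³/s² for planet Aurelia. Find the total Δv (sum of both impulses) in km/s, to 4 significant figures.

Δv = 0.3622 km/s

Semi-major axis of the transfer orbit: a_t = (4178 + 13730)/2 = 8954 km.
At r₁ the circular-orbit speed is v₁ = √(μ/r₁) = 0.87667 km/s.
Transfer-orbit speed at r₁ (vis-viva equation): v_p = √[μ(2/r₁ − 1/a_t)] = 1.0856 km/s.
First burn Δv₁ = |v_p − v₁| = 0.2089 km/s.
Circular speed at r₂: v₂ = √(μ/r₂) = 0.4836 km/s.
Transfer-orbit speed at r₂: v_a = √[μ(2/r₂ − 1/a_t)] = 0.3303 km/s.
Second burn Δv₂ = |v₂ − v_a| = 0.1533 km/s.
Total Δv = Δv₁ + Δv₂ = 0.3622 km/s.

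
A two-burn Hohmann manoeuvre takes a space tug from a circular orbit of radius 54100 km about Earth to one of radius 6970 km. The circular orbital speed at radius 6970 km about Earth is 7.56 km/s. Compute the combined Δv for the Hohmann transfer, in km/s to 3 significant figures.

Δv = 3.92 km/s

From the circular-orbit relation v² = μ/r at r = 6970 km: μ = v²r = (7.56)² × 6970 = 3.98361×10^5 km³/s².
Transfer-ellipse semi-major axis a_t = (r₁ + r₂)/2 = (54100 + 6970)/2 = 30535 km.
Circular speed at r₁: v₁ = √(μ/r₁) = √(3.98361×10^5/54100) = 2.7136 km/s.
On the transfer ellipse at r₁, vis-viva equation gives v_a = √[μ(2/r₁ − 1/a_t)] = 1.2965 km/s.
First burn Δv₁ = |v_a − v₁| = 1.417 km/s.
Circular speed at r₂: v₂ = √(μ/r₂) = 7.5600 km/s.
Transfer-orbit speed at r₂: v_p = √[μ(2/r₂ − 1/a_t)] = 10.063 km/s.
Second burn Δv₂ = |v₂ − v_p| = 2.503 km/s.
Total Δv = Δv₁ + Δv₂ = 3.920 km/s.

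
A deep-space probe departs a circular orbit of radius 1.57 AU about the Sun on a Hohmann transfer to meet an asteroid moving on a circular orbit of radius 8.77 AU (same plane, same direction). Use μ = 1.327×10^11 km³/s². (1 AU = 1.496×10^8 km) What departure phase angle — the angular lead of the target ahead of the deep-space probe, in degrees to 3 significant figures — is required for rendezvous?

φ = 98.5°

In km: r₁ = 1.57 × 1.496×10^8 = 2.34872×10^8 km; r₂ = 8.77 × 1.496×10^8 = 1.311992×10^9 km.
Transfer-ellipse semi-major axis a_t = (r₁ + r₂)/2 = (2.34872×10^8 + 1.311992×10^9)/2 = 7.73432×10^8 km.
Transfer time t = π√(a_t³/μ) = 1.855×10^8 s.
Target angular speed ω₂ = √(μ/r₂³) = 7.665×10^-9 rad/s.
Angle swept by the target during transfer: ω₂·t = 1.422 rad = 81.47°.
Arrival is 180° from departure on the ellipse, so φ = 180° − 81.47° = 98.5°.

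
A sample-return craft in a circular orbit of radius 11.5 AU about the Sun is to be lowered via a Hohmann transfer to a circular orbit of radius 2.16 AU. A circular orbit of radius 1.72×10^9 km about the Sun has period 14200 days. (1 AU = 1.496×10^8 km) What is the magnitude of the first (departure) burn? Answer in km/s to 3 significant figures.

Δv₁ = 3.85 km/s

From Kepler's third law T² = 4π²r³/μ at r = 1.72×10^9 km, T = 14200 days = 14200 × 86400 s = 1.22688×10^9 s: μ = 4π²r³/T² = 1.33457×10^11 km³/s².
In km: r₁ = 11.5 × 1.496×10^8 = 1.7204×10^9 km; r₂ = 2.16 × 1.496×10^8 = 3.23136×10^8 km.
The Hohmann ellipse has a_t = (r₁ + r₂)/2 = 1.021768×10^9 km.
On the circular orbit at r = 1.7204×10^9 km, v_c = √(μ/r) = 8.808 km/s.
Transfer-orbit speed at the same r (vis-viva, a = a_t): v_t = √[μ(2/r − 1/a_t)] = 4.953 km/s.
Δv₁ = |v_t − v_c| = |4.953 − 8.808| = 3.855 km/s.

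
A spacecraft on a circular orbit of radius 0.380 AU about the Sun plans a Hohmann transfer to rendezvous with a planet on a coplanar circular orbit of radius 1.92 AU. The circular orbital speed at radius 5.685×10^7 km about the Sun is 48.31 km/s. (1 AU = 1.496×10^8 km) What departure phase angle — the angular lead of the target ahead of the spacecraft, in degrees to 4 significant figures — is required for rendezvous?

φ = 96.56°

From the circular-orbit relation v² = μ/r at r = 5.685×10^7 km: μ = v²r = (48.31)² × 5.685×10^7 = 1.32680×10^11 km³/s².
In km: r₁ = 0.380 × 1.496×10^8 = 5.6848×10^7 km; r₂ = 1.92 × 1.496×10^8 = 2.87232×10^8 km.
Transfer-ellipse semi-major axis a_t = (r₁ + r₂)/2 = (5.6848×10^7 + 2.87232×10^8)/2 = 1.7204×10^8 km.
The half-period of the transfer ellipse is t = π√(a_t³/μ) = 1.9462×10^7 s.
The target's mean motion on its circular orbit is ω₂ = √(μ/r₂³) = 7.4826×10^-8 rad/s.
Angle swept by the target during transfer: ω₂·t = 1.4563 rad = 83.44°.
The spacecraft traverses 180° on the transfer ellipse, so the target must lead by 180° − 83.44° = 96.56°.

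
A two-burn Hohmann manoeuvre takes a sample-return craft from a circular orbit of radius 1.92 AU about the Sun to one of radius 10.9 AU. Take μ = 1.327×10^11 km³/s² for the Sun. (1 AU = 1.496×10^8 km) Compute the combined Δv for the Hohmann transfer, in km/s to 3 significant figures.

In km: r₁ = 1.92 × 1.496×10^8 = 2.87232×10^8 km; r₂ = 10.9 × 1.496×10^8 = 1.63064×10^9 km.
Transfer-ellipse semi-major axis a_t = (r₁ + r₂)/2 = (2.87232×10^8 + 1.63064×10^9)/2 = 9.58936×10^8 km.
Circular speed at r₁: v₁ = √(μ/r₁) = √(1.327×10^11/2.87232×10^8) = 21.494 km/s.
On the transfer ellipse at r₁, vis-viva gives v_p = √[μ(2/r₁ − 1/a_t)] = 28.029 km/s.
First burn Δv₁ = |v_p − v₁| = 6.535 km/s.
At r₂, v₂ = √(μ/r₂) = 9.021 km/s.
Transfer-orbit speed at r₂: v_a = √[μ(2/r₂ − 1/a_t)] = 4.937 km/s.
Second burn Δv₂ = |v₂ − v_a| = 4.084 km/s.
Δv = Δv₁ + Δv₂ = 6.535 + 4.084 = 10.62 km/s.

Δv = 10.6 km/s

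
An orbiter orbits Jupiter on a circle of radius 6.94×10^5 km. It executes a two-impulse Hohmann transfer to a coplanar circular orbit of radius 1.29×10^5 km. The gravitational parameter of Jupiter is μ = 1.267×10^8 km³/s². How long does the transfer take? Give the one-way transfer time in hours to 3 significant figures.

The Hohmann ellipse has a_t = (r₁ + r₂)/2 = 4.115×10^5 km.
Transfer time t = π√(a_t³/μ) = π√((4.115×10^5)³ / 1.267×10^8) = 73670 s.
Converting: 73670 s ÷ 3600 s/hour = 20.5 hours.

t = 20.5 hours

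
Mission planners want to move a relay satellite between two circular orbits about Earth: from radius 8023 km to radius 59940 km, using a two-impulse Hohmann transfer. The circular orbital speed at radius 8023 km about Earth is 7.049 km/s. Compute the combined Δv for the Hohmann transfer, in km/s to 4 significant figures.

From the circular-orbit relation v² = μ/r at r = 8023 km: μ = v²r = (7.049)² × 8023 = 3.98650×10^5 km³/s².
Transfer-ellipse semi-major axis a_t = (r₁ + r₂)/2 = (8023 + 59940)/2 = 33981.5 km.
Circular speed at r₁: v₁ = √(μ/r₁) = √(3.98650×10^5/8023) = 7.049 km/s.
Transfer-orbit speed at r₁ (vis-viva): v_p = √[μ(2/r₁ − 1/a_t)] = 9.362 km/s.
First burn Δv₁ = |v_p − v₁| = 2.313 km/s.
At r₂, v₂ = √(μ/r₂) = 2.579 km/s.
Transfer-orbit speed at r₂: v_a = √[μ(2/r₂ − 1/a_t)] = 1.253 km/s.
Second burn Δv₂ = |v₂ − v_a| = 1.326 km/s.
Total Δv = Δv₁ + Δv₂ = 3.639 km/s.

Δv = 3.639 km/s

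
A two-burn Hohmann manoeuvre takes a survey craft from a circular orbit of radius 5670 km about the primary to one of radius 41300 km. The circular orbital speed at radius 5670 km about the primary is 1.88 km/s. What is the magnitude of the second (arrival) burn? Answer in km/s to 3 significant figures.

Δv₂ = 0.354 km/s

From the circular-orbit relation v² = μ/r at r = 5670 km: μ = v²r = (1.88)² × 5670 = 20040.0 km³/s².
Transfer-ellipse semi-major axis a_t = (r₁ + r₂)/2 = (5670 + 41300)/2 = 23485 km.
On the circular orbit at r = 41300 km, v_c = √(μ/r) = 0.6966 km/s.
Transfer-orbit speed at the same r (vis-viva, a = a_t): v_t = √[μ(2/r − 1/a_t)] = 0.3423 km/s.
Δv₂ = |v_t − v_c| = |0.3423 − 0.6966| = 0.3543 km/s.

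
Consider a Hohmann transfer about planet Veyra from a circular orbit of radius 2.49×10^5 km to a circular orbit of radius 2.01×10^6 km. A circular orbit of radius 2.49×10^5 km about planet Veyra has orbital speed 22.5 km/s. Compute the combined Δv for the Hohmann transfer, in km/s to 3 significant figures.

From the circular-orbit relation v² = μ/r at r = 2.49×10^5 km: μ = v²r = (22.5)² × 2.49×10^5 = 1.26056×10^8 km³/s².
Semi-major axis of the transfer orbit: a_t = (2.490×10^5 + 2.010×10^6)/2 = 1.1295×10^6 km.
Circular speed at r₁: v₁ = √(μ/r₁) = √(1.26056×10^8/2.490×10^5) = 22.500 km/s.
Transfer-orbit speed at r₁ (vis-viva equation): v_p = √[μ(2/r₁ − 1/a_t)] = 30.015 km/s.
First burn Δv₁ = |v_p − v₁| = 7.515 km/s.
At r₂, v₂ = √(μ/r₂) = 7.919 km/s.
Transfer-orbit speed at r₂: v_a = √[μ(2/r₂ − 1/a_t)] = 3.718 km/s.
Second burn Δv₂ = |v₂ − v_a| = 4.201 km/s.
Total Δv = Δv₁ + Δv₂ = 11.72 km/s.

Δv = 11.7 km/s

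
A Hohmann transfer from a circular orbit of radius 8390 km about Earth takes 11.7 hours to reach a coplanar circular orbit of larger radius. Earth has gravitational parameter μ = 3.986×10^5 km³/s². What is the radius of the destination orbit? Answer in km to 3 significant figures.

r₂ = 74700 km

Transfer time t = 11.7 hours = 42120 s, and t = π√(a_t³/μ).
So a_t = (μ t²/π²)^(1/3) = (3.986×10^5 × (42120)² / π²)^(1/3) = 41534 km.
Since a_t = (r₁ + r₂)/2, r₂ = 2a_t − r₁ = 2×41534 − 8390 = 74678 km.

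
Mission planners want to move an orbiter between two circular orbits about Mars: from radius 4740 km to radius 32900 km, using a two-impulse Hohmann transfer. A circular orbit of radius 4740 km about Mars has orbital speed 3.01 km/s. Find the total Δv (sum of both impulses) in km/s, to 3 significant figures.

From the circular-orbit relation v² = μ/r at r = 4740 km: μ = v²r = (3.01)² × 4740 = 42944.9 km³/s².
Transfer-ellipse semi-major axis a_t = (r₁ + r₂)/2 = (4740 + 32900)/2 = 18820 km.
Circular speed at r₁: v₁ = √(μ/r₁) = √(42944.9/4740) = 3.0100 km/s.
On the transfer ellipse at r₁, vis-viva gives v_p = √[μ(2/r₁ − 1/a_t)] = 3.9797 km/s.
First burn Δv₁ = |v_p − v₁| = 0.9697 km/s.
Circular speed at r₂: v₂ = √(μ/r₂) = 1.1425 km/s.
Transfer-orbit speed at r₂: v_a = √[μ(2/r₂ − 1/a_t)] = 0.57337 km/s.
Second burn Δv₂ = |v₂ − v_a| = 0.5691 km/s.
Δv = Δv₁ + Δv₂ = 0.9697 + 0.5691 = 1.539 km/s.

Δv = 1.54 km/s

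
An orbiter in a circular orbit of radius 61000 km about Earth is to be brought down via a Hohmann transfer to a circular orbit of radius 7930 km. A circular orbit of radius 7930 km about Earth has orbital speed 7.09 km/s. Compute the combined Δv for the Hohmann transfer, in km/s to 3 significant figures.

Δv = 3.67 km/s

From the circular-orbit relation v² = μ/r at r = 7930 km: μ = v²r = (7.09)² × 7930 = 3.98626×10^5 km³/s².
The Hohmann ellipse has a_t = (r₁ + r₂)/2 = 34465 km.
Circular speed at r₁: v₁ = √(μ/r₁) = √(3.98626×10^5/61000) = 2.5563359 km/s.
On the transfer ellipse at r₁, vis-viva equation gives v_a = √[μ(2/r₁ − 1/a_t)] = 1.2262114 km/s.
First burn Δv₁ = |v_a − v₁| = 1.33012 km/s.
Circular speed at r₂: v₂ = √(μ/r₂) = 7.0900 km/s.
Transfer-orbit speed at r₂: v_p = √[μ(2/r₂ − 1/a_t)] = 9.4324 km/s.
Second burn Δv₂ = |v₂ − v_p| = 2.34240 km/s.
Δv = Δv₁ + Δv₂ = 1.33012 + 2.34240 = 3.673 km/s.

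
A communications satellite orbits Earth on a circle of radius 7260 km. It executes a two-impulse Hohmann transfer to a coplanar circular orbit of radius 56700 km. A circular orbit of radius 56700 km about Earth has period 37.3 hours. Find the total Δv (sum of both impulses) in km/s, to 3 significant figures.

Δv = 3.85 km/s

From Kepler's third law T² = 4π²r³/μ at r = 56700 km, T = 37.3 hours = 37.3 × 3600 s = 1.3428×10^5 s: μ = 4π²r³/T² = 3.99104×10^5 km³/s².
Semi-major axis of the transfer orbit: a_t = (7260 + 56700)/2 = 31980 km.
At r₁ the circular-orbit speed is v₁ = √(μ/r₁) = 7.414 km/s.
On the transfer ellipse at r₁, vis-viva equation gives v_p = √[μ(2/r₁ − 1/a_t)] = 9.872 km/s.
First burn Δv₁ = |v_p − v₁| = 2.458 km/s.
At r₂, v₂ = √(μ/r₂) = 2.653 km/s.
Transfer-orbit speed at r₂: v_a = √[μ(2/r₂ − 1/a_t)] = 1.264 km/s.
Second burn Δv₂ = |v₂ − v_a| = 1.389 km/s.
Δv = Δv₁ + Δv₂ = 2.458 + 1.389 = 3.847 km/s.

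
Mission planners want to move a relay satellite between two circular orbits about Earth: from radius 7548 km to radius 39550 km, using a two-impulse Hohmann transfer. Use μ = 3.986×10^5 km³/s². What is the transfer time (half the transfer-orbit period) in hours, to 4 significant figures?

Semi-major axis of the transfer orbit: a_t = (7548 + 39550)/2 = 23549 km.
By Kepler's third law the transfer-orbit period is T = 2π√(a_t³/μ), so t = T/2 = 17982 s.
Converting: 17982 s ÷ 3600 s/hour = 4.995 hours.

t = 4.995 hours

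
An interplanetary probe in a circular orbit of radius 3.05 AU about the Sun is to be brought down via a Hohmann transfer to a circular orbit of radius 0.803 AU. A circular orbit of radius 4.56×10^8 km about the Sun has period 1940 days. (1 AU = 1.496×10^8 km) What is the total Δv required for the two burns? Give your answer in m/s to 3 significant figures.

From Kepler's third law T² = 4π²r³/μ at r = 4.56×10^8 km, T = 1940 days = 1940 × 86400 s = 1.67616×10^8 s: μ = 4π²r³/T² = 1.33237×10^11 km³/s².
In km: r₁ = 3.05 × 1.496×10^8 = 4.5628×10^8 km; r₂ = 0.803 × 1.496×10^8 = 1.201288×10^8 km.
Transfer-ellipse semi-major axis a_t = (r₁ + r₂)/2 = (4.5628×10^8 + 1.201288×10^8)/2 = 2.882044×10^8 km.
At r₁ the circular-orbit speed is v₁ = √(μ/r₁) = 17.088 km/s.
Transfer-orbit speed at r₁ (vis-viva): v_a = √[μ(2/r₁ − 1/a_t)] = 11.032 km/s.
First burn Δv₁ = |v_a − v₁| = 6.056 km/s.
At r₂, v₂ = √(μ/r₂) = 33.30 km/s.
Transfer-orbit speed at r₂: v_p = √[μ(2/r₂ − 1/a_t)] = 41.90 km/s.
Second burn Δv₂ = |v₂ − v_p| = 8.600 km/s.
Total Δv = Δv₁ + Δv₂ = 14.66 km/s.

Δv = 14700 m/s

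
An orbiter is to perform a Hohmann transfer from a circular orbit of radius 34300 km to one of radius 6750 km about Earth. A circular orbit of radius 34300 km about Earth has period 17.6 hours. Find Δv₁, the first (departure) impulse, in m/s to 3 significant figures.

Δv₁ = 1450 m/s

From Kepler's third law T² = 4π²r³/μ at r = 34300 km, T = 17.6 hours = 17.6 × 3600 s = 63360 s: μ = 4π²r³/T² = 3.96837×10^5 km³/s².
Transfer-ellipse semi-major axis a_t = (r₁ + r₂)/2 = (34300 + 6750)/2 = 20525 km.
On the circular orbit at r = 34300 km, v_c = √(μ/r) = 3.4014 km/s.
Transfer-orbit speed at the same r (vis-viva, a = a_t): v_t = √[μ(2/r − 1/a_t)] = 1.9506 km/s.
Δv₁ = |v_t − v_c| = |1.9506 − 3.4014| = 1.451 km/s.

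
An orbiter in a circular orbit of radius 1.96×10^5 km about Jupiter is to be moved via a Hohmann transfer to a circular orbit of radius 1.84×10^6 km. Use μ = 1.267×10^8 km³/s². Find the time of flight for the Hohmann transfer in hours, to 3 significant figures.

The Hohmann ellipse has a_t = (r₁ + r₂)/2 = 1.018×10^6 km.
Half the transfer-orbit period gives t = π√(a_t³/μ) = 2.867×10^5 s.
Converting: 2.867×10^5 s ÷ 3600 s/hour = 79.6 hours.

t = 79.6 hours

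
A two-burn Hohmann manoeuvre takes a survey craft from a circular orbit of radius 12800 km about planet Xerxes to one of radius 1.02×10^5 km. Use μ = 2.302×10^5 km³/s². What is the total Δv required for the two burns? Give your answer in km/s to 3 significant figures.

Δv = 2.21 km/s

Transfer-ellipse semi-major axis a_t = (r₁ + r₂)/2 = (12800 + 1.020×10^5)/2 = 57400 km.
At r₁ the circular-orbit speed is v₁ = √(μ/r₁) = 4.241 km/s.
On the transfer ellipse at r₁, vis-viva equation gives v_p = √[μ(2/r₁ − 1/a_t)] = 5.653 km/s.
First burn Δv₁ = |v_p − v₁| = 1.412 km/s.
Circular speed at r₂: v₂ = √(μ/r₂) = 1.5023 km/s.
Transfer-orbit speed at r₂: v_a = √[μ(2/r₂ − 1/a_t)] = 0.70942 km/s.
Second burn Δv₂ = |v₂ − v_a| = 0.7929 km/s.
Total Δv = Δv₁ + Δv₂ = 2.205 km/s.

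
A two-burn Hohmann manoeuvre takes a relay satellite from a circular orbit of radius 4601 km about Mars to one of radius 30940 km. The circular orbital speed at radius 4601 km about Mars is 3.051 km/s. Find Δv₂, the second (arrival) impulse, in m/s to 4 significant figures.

Δv₂ = 577.9 m/s

From the circular-orbit relation v² = μ/r at r = 4601 km: μ = v²r = (3.051)² × 4601 = 42828.9 km³/s².
The Hohmann ellipse has a_t = (r₁ + r₂)/2 = 17770.5 km.
On the circular orbit at r = 30940 km, v_c = √(μ/r) = 1.17654 km/s.
Vis-viva on the transfer ellipse at r = 30940 km gives v_t = √[μ(2/r − 1/a_t)] = 0.598666 km/s.
Δv₂ = |v_t − v_c| = |0.598666 − 1.17654| = 0.5779 km/s.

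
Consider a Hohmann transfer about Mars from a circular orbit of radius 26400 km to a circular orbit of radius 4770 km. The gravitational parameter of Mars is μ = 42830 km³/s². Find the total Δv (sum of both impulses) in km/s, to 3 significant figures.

Δv = 1.47 km/s

The Hohmann ellipse has a_t = (r₁ + r₂)/2 = 15585 km.
At r₁ the circular-orbit speed is v₁ = √(μ/r₁) = 1.27371 km/s.
On the transfer ellipse at r₁, vis-viva equation gives v_a = √[μ(2/r₁ − 1/a_t)] = 0.704657 km/s.
First burn Δv₁ = |v_a − v₁| = 0.5691 km/s.
Circular speed at r₂: v₂ = √(μ/r₂) = 2.9965 km/s.
Transfer-orbit speed at r₂: v_p = √[μ(2/r₂ − 1/a_t)] = 3.9000 km/s.
Second burn Δv₂ = |v₂ − v_p| = 0.9035 km/s.
Total Δv = Δv₁ + Δv₂ = 1.473 km/s.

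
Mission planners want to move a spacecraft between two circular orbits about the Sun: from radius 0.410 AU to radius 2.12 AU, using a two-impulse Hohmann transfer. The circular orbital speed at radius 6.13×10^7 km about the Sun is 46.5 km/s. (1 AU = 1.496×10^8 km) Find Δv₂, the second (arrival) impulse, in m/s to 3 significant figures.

From the circular-orbit relation v² = μ/r at r = 6.13×10^7 km: μ = v²r = (46.5)² × 6.13×10^7 = 1.32546×10^11 km³/s².
In km: r₁ = 0.410 × 1.496×10^8 = 6.1336×10^7 km; r₂ = 2.12 × 1.496×10^8 = 3.17152×10^8 km.
Transfer-ellipse semi-major axis a_t = (r₁ + r₂)/2 = (6.1336×10^7 + 3.17152×10^8)/2 = 1.89244×10^8 km.
Circular speed at r = 3.17152×10^8 km: v_c = √(μ/r) = 20.443 km/s.
Vis-viva on the transfer ellipse at r = 3.17152×10^8 km gives v_t = √[μ(2/r − 1/a_t)] = 11.638 km/s.
Δv₂ = |v_t − v_c| = |11.638 − 20.443| = 8.805 km/s.

Δv₂ = 8800 m/s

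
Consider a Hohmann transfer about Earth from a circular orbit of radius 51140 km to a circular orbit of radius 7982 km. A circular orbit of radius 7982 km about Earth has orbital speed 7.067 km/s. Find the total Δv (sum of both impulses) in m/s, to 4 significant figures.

From the circular-orbit relation v² = μ/r at r = 7982 km: μ = v²r = (7.067)² × 7982 = 3.98641×10^5 km³/s².
Transfer-ellipse semi-major axis a_t = (r₁ + r₂)/2 = (51140 + 7982)/2 = 29561 km.
At r₁ the circular-orbit speed is v₁ = √(μ/r₁) = 2.792 km/s.
Transfer-orbit speed at r₁ (vis-viva equation): v_a = √[μ(2/r₁ − 1/a_t)] = 1.451 km/s.
First burn Δv₁ = |v_a − v₁| = 1.341 km/s.
At r₂, v₂ = √(μ/r₂) = 7.067 km/s.
Transfer-orbit speed at r₂: v_p = √[μ(2/r₂ − 1/a_t)] = 9.295 km/s.
Second burn Δv₂ = |v₂ − v_p| = 2.228 km/s.
Total Δv = Δv₁ + Δv₂ = 3.569 km/s.

Δv = 3569 m/s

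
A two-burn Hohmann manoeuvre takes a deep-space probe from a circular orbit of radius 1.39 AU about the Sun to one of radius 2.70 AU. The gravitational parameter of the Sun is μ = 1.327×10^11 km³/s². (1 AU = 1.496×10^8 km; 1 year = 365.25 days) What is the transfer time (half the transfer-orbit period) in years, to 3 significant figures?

In km: r₁ = 1.39 × 1.496×10^8 = 2.07944×10^8 km; r₂ = 2.70 × 1.496×10^8 = 4.0392×10^8 km.
The Hohmann ellipse has a_t = (r₁ + r₂)/2 = 3.05932×10^8 km.
Half the transfer-orbit period gives t = π√(a_t³/μ) = 4.615×10^7 s.
Converting: 4.615×10^7 s ÷ 3.15576×10^7 s/year (365.25 × 86400) = 1.46 years.

t = 1.46 years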